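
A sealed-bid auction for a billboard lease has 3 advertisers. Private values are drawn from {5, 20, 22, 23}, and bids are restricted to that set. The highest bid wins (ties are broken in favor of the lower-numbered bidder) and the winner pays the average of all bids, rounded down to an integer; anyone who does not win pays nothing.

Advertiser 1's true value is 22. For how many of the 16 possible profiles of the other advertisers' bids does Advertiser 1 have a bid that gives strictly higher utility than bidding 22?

Others bid (5, 5): truth gives 12; bid 5 gives 17 > 12. Violating.
Others bid (5, 23): truth gives 0; bid 23 gives 5 > 0. Violating.
Others bid (23, 5): truth gives 0; bid 23 gives 5 > 0. Violating.
Others bid (5, 20): truth gives 7; no alternative beats it.
Others bid (5, 22): truth gives 6; no alternative beats it.
(Checking all 16 profiles: 3 have a profitable deviation, 13 do not.)

3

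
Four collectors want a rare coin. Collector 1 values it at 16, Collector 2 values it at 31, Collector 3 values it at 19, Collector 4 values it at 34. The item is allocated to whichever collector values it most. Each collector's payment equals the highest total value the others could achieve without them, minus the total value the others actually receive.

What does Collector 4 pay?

31

Collector 4 has the highest value and receives the item.
Without Collector 4, the item would go to the next-highest value, 31, so the others could achieve 31.
With Collector 4 present and winning, the others receive nothing, so their total is 0.
Payment = 31 - 0 = 31.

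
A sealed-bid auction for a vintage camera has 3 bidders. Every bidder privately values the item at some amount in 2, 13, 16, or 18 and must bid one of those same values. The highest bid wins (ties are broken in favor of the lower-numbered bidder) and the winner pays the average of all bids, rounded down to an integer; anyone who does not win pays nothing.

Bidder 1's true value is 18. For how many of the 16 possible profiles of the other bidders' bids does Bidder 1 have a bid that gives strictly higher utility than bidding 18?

Others bid (2, 2): truth gives 11; bid 2 gives 16 > 11. Violating.
Others bid (2, 13): truth gives 7; bid 13 gives 9 > 7. Violating.
Others bid (2, 16): truth gives 6; bid 16 gives 7 > 6. Violating.
Others bid (13, 2): truth gives 7; bid 13 gives 9 > 7. Violating.
Others bid (2, 18): truth gives 6; no alternative beats it.
Others bid (13, 16): truth gives 3; no alternative beats it.
(Checking all 16 profiles: 6 have a profitable deviation, 10 do not.)

6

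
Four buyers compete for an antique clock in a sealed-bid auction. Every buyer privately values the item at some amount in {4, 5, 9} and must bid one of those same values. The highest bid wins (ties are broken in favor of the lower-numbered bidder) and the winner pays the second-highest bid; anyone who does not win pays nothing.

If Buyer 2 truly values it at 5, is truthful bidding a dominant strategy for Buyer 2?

Check each profile of the others' bids and compare truth against every alternative bid.
Others bid (4, 4, 4): truth gives 1, best alternative gives 1.
Others bid (4, 4, 5): truth gives 0, best alternative gives 0.
Others bid (4, 4, 9): truth gives 0, best alternative gives 0.
Others bid (4, 5, 4): truth gives 0, best alternative gives 0.
Others bid (4, 5, 5): truth gives 0, best alternative gives 0.
Others bid (4, 5, 9): truth gives 0, best alternative gives 0.
(Remaining 21 profiles checked similarly; truth is weakly best in each.)
In every case the truthful bid is at least as good as any alternative, so it is a dominant strategy.

Yes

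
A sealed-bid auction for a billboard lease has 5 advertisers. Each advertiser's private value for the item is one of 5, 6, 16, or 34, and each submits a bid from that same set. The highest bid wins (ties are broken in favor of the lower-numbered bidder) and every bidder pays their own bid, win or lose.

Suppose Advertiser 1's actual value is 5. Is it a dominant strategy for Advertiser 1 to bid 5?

No

Consider the case where Advertiser 2 bids 5, Advertiser 3 bids 5, Advertiser 4 bids 5 and Advertiser 5 bids 6.
Truthful bid 5: loses but pays 5, utility -5.
Bid 6 instead: wins, pays 6, utility 5 - 6 = -1.
Since -1 > -5, bidding 6 is strictly better here, so truthful bidding is not dominant.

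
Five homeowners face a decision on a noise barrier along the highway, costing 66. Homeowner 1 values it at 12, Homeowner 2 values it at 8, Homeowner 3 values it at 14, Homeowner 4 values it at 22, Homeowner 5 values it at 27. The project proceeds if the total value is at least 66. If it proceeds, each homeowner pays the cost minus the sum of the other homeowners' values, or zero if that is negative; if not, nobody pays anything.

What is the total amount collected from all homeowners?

Total value 83 ≥ cost 66, so it is built.
Homeowner 1: others sum to 71; max(0, 66 - 71) = 0.
Homeowner 2: others sum to 75; max(0, 66 - 75) = 0.
Homeowner 3: others sum to 69; max(0, 66 - 69) = 0.
Homeowner 4: others sum to 61; max(0, 66 - 61) = 5.
Homeowner 5: others sum to 56; max(0, 66 - 56) = 10.
Total collected = 0 + 0 + 0 + 5 + 10 = 15.

15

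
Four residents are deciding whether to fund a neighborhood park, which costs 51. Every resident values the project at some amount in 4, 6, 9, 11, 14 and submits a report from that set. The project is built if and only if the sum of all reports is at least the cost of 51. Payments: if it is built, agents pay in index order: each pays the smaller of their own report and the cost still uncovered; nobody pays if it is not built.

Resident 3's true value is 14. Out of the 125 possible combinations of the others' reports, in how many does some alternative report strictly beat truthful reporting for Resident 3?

1

Others report (14, 14, 14): truth gives 0; report 9 gives 5 > 0. Violating.
Others report (4, 4, 4): truth gives 0; no alternative beats it.
Others report (4, 4, 6): truth gives 0; no alternative beats it.
(Checking all 125 profiles: 1 has a profitable deviation, 124 do not.)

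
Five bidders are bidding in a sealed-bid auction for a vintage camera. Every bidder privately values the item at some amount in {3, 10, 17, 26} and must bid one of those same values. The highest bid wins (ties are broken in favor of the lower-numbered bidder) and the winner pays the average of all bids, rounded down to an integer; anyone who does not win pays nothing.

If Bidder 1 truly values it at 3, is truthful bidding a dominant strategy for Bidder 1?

Check each profile of the others' bids and compare truth against every alternative bid.
Others bid (10, 10, 10, 10): truth gives 0, best alternative gives -7.
Others bid (3, 10, 10, 10): truth gives 0, best alternative gives -5.
Others bid (10, 3, 10, 10): truth gives 0, best alternative gives -5.
Others bid (10, 10, 3, 10): truth gives 0, best alternative gives -5.
Others bid (10, 10, 10, 3): truth gives 0, best alternative gives -5.
Others bid (3, 3, 10, 10): truth gives 0, best alternative gives -4.
(Remaining 250 profiles checked similarly; truth is weakly best in each.)
In every case the truthful bid is at least as good as any alternative, so it is a dominant strategy.

Yes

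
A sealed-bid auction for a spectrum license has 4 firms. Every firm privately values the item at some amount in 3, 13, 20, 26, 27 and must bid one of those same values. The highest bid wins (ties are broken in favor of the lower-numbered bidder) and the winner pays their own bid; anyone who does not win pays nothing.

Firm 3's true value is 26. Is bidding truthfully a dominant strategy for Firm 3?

Consider the case where Firm 1 bids 3, Firm 2 bids 3 and Firm 4 bids 3.
Truthful bid 26: wins, pays 26, utility 26 - 26 = 0.
Bid 13 instead: wins, pays 13, utility 26 - 13 = 13.
Since 13 > 0, bidding 13 is strictly better here, so truthful bidding is not dominant.

No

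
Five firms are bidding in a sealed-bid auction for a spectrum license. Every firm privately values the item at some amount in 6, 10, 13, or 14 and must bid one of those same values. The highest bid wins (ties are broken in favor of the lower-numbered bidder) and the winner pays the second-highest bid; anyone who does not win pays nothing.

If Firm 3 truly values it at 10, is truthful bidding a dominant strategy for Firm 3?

Yes

Check each profile of the others' bids and compare truth against every alternative bid.
Others bid (6, 6, 6, 6): truth gives 4, best alternative gives 4.
Others bid (6, 6, 6, 10): truth gives 0, best alternative gives 0.
Others bid (6, 6, 6, 13): truth gives 0, best alternative gives 0.
Others bid (6, 6, 6, 14): truth gives 0, best alternative gives 0.
Others bid (6, 6, 10, 6): truth gives 0, best alternative gives 0.
Others bid (6, 6, 10, 10): truth gives 0, best alternative gives 0.
(Remaining 250 profiles checked similarly; truth is weakly best in each.)
In every case the truthful bid is at least as good as any alternative, so it is a dominant strategy.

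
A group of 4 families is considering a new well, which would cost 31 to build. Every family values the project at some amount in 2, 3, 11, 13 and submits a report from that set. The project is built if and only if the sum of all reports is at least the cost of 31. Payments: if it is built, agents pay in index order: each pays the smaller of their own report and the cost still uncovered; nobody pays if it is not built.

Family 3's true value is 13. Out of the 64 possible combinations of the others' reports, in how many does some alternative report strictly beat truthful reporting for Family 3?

26

Others report (2, 11, 11): truth gives 0; report 11 gives 2 > 0. Violating.
Others report (2, 11, 13): truth gives 0; report 11 gives 2 > 0. Violating.
Others report (2, 13, 11): truth gives 0; report 11 gives 2 > 0. Violating.
Others report (2, 13, 13): truth gives 0; report 3 gives 10 > 0. Violating.
Others report (2, 2, 2): truth gives 0; no alternative beats it.
Others report (2, 2, 3): truth gives 0; no alternative beats it.
(Checking all 64 profiles: 26 have a profitable deviation, 38 do not.)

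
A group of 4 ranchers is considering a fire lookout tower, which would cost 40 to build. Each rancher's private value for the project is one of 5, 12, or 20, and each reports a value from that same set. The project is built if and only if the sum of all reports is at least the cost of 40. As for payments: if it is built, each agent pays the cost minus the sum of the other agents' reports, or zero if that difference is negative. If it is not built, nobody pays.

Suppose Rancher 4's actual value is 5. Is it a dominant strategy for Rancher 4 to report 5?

Check each profile of the others' reports and compare truth against every alternative report.
Others report (5, 12, 12): truth gives 0, best alternative gives -6.
Others report (12, 5, 12): truth gives 0, best alternative gives -6.
Others report (12, 12, 5): truth gives 0, best alternative gives -6.
Others report (5, 5, 20): truth gives 0, best alternative gives -5.
Others report (5, 20, 5): truth gives 0, best alternative gives -5.
Others report (20, 5, 5): truth gives 0, best alternative gives -5.
(Remaining 21 profiles checked similarly; truth is weakly best in each.)
In every case the truthful report is at least as good as any alternative, so it is a dominant strategy.

Yes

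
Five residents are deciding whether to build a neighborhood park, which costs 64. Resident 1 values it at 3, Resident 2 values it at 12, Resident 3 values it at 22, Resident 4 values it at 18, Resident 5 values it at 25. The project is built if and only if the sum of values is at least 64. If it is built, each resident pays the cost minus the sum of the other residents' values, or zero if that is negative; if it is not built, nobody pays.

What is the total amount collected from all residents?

Total value 80 ≥ cost 64, so it is built.
Resident 1: others sum to 77; max(0, 64 - 77) = 0.
Resident 2: others sum to 68; max(0, 64 - 68) = 0.
Resident 3: others sum to 58; max(0, 64 - 58) = 6.
Resident 4: others sum to 62; max(0, 64 - 62) = 2.
Resident 5: others sum to 55; max(0, 64 - 55) = 9.
Total collected = 0 + 0 + 6 + 2 + 9 = 17.

17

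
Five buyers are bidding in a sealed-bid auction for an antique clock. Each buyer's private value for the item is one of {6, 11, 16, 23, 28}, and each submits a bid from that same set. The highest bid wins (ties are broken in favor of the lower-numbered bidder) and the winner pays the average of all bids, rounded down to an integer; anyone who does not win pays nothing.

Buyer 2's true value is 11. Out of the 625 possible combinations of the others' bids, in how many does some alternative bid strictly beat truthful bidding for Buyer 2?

Others bid (6, 6, 6, 16): truth gives 0; bid 16 gives 1 > 0. Violating.
Others bid (6, 6, 16, 6): truth gives 0; bid 16 gives 1 > 0. Violating.
Others bid (6, 16, 6, 6): truth gives 0; bid 16 gives 1 > 0. Violating.
Others bid (11, 6, 6, 6): truth gives 0; bid 16 gives 2 > 0. Violating.
Others bid (6, 6, 6, 6): truth gives 4; no alternative beats it.
Others bid (6, 6, 6, 11): truth gives 3; no alternative beats it.
(Checking all 625 profiles: 7 have a profitable deviation, 618 do not.)

7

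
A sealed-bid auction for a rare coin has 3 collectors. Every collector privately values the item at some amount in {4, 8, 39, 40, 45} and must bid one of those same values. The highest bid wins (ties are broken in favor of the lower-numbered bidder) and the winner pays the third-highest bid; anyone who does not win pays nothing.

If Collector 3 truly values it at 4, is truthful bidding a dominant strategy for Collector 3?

Check each profile of the others' bids and compare truth against every alternative bid.
Others bid (4, 4): truth gives 0, best alternative gives 0.
Others bid (4, 8): truth gives 0, best alternative gives 0.
Others bid (4, 39): truth gives 0, best alternative gives 0.
Others bid (4, 40): truth gives 0, best alternative gives 0.
Others bid (4, 45): truth gives 0, best alternative gives 0.
Others bid (8, 4): truth gives 0, best alternative gives 0.
(Remaining 19 profiles checked similarly; truth is weakly best in each.)
In every case the truthful bid is at least as good as any alternative, so it is a dominant strategy.

Yes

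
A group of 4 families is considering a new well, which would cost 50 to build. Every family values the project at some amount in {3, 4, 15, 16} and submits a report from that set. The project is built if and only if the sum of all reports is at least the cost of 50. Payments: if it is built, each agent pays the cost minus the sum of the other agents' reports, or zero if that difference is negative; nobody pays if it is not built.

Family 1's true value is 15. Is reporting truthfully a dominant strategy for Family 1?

Yes

Check each profile of the others' reports and compare truth against every alternative report.
Others report (16, 16, 16): truth gives 13, best alternative gives 13.
Others report (15, 16, 16): truth gives 12, best alternative gives 12.
Others report (16, 15, 16): truth gives 12, best alternative gives 12.
Others report (16, 16, 15): truth gives 12, best alternative gives 12.
Others report (15, 15, 16): truth gives 11, best alternative gives 11.
Others report (15, 16, 15): truth gives 11, best alternative gives 11.
(Remaining 58 profiles checked similarly; truth is weakly best in each.)
In every case the truthful report is at least as good as any alternative, so it is a dominant strategy.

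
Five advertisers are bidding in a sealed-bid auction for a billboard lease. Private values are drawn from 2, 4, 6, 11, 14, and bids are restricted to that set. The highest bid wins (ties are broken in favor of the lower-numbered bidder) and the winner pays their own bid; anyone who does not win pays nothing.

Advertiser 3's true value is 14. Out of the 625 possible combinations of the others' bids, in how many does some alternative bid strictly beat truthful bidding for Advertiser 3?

144

Others bid (2, 2, 2, 2): truth gives 0; bid 4 gives 10 > 0. Violating.
Others bid (2, 2, 2, 4): truth gives 0; bid 4 gives 10 > 0. Violating.
Others bid (2, 2, 2, 6): truth gives 0; bid 6 gives 8 > 0. Violating.
Others bid (2, 2, 2, 11): truth gives 0; bid 11 gives 3 > 0. Violating.
Others bid (2, 2, 2, 14): truth gives 0; no alternative beats it.
Others bid (2, 2, 4, 14): truth gives 0; no alternative beats it.
(Checking all 625 profiles: 144 have a profitable deviation, 481 do not.)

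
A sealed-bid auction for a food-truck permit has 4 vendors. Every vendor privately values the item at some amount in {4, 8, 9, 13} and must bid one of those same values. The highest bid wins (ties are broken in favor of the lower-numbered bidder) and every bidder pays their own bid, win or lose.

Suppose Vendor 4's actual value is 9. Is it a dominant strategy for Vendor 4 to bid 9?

No

Consider the case where Vendor 1 bids 4, Vendor 2 bids 4 and Vendor 3 bids 4.
Truthful bid 9: wins, pays 9, utility 9 - 9 = 0.
Bid 8 instead: wins, pays 8, utility 9 - 8 = 1.
Since 1 > 0, bidding 8 is strictly better here, so truthful bidding is not dominant.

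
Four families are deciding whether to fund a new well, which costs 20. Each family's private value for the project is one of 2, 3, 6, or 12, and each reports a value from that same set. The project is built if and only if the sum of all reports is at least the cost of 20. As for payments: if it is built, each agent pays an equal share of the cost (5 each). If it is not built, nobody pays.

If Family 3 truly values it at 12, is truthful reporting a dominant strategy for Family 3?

Yes

Check each profile of the others' reports and compare truth against every alternative report.
Others report (2, 2, 6): truth gives 7, best alternative gives 0.
Others report (2, 3, 3): truth gives 7, best alternative gives 0.
Others report (2, 3, 6): truth gives 7, best alternative gives 0.
Others report (2, 6, 2): truth gives 7, best alternative gives 0.
Others report (2, 6, 3): truth gives 7, best alternative gives 0.
Others report (3, 2, 3): truth gives 7, best alternative gives 0.
(Remaining 58 profiles checked similarly; truth is weakly best in each.)
In every case the truthful report is at least as good as any alternative, so it is a dominant strategy.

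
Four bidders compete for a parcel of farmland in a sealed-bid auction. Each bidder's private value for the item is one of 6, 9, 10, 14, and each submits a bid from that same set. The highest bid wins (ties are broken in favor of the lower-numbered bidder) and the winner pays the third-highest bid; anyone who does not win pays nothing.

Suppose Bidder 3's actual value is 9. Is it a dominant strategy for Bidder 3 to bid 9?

No

Consider the case where Bidder 1 bids 6, Bidder 2 bids 6 and Bidder 4 bids 10.
Truthful bid 9: loses, pays 0, utility 0.
Bid 10 instead: wins, pays 6, utility 9 - 6 = 3.
Since 3 > 0, bidding 10 is strictly better here, so truthful bidding is not dominant.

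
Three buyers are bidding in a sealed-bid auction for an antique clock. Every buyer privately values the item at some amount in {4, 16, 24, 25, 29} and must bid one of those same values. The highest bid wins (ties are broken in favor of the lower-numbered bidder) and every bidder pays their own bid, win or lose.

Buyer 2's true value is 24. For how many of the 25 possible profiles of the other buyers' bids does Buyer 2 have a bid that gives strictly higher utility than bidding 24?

Others bid (4, 4): truth gives 0; bid 16 gives 8 > 0. Violating.
Others bid (4, 16): truth gives 0; bid 16 gives 8 > 0. Violating.
Others bid (4, 25): truth gives -24; bid 25 gives -1 > -24. Violating.
Others bid (4, 29): truth gives -24; bid 4 gives -4 > -24. Violating.
Others bid (4, 24): truth gives 0; no alternative beats it.
Others bid (16, 4): truth gives 0; no alternative beats it.
(Checking all 25 profiles: 21 have a profitable deviation, 4 do not.)

21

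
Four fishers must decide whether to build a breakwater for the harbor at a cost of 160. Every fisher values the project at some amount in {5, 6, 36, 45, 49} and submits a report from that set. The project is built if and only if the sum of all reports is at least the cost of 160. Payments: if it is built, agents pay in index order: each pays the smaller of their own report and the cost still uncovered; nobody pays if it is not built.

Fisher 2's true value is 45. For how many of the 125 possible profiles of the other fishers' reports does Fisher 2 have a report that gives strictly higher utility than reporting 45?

Others report (36, 45, 45): truth gives 0; report 36 gives 9 > 0. Violating.
Others report (36, 45, 49): truth gives 0; report 36 gives 9 > 0. Violating.
Others report (36, 49, 45): truth gives 0; report 36 gives 9 > 0. Violating.
Others report (36, 49, 49): truth gives 0; report 36 gives 9 > 0. Violating.
Others report (5, 5, 5): truth gives 0; no alternative beats it.
Others report (5, 5, 6): truth gives 0; no alternative beats it.
(Checking all 125 profiles: 20 have a profitable deviation, 105 do not.)

20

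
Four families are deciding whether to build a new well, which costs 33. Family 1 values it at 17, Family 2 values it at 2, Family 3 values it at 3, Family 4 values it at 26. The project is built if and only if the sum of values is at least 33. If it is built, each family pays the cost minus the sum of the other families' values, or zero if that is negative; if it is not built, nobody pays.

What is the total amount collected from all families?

13

Total value 48 ≥ cost 33, so it is built.
Family 1: others sum to 31; max(0, 33 - 31) = 2.
Family 2: others sum to 46; max(0, 33 - 46) = 0.
Family 3: others sum to 45; max(0, 33 - 45) = 0.
Family 4: others sum to 22; max(0, 33 - 22) = 11.
Total collected = 2 + 0 + 0 + 11 = 13.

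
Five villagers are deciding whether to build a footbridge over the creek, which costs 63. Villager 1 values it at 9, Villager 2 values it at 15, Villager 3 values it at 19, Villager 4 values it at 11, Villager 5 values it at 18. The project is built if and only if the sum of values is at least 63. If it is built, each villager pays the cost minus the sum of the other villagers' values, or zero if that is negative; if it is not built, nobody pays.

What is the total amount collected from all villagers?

27

Total value 72 ≥ cost 63, so it is built.
Villager 1: others sum to 63; max(0, 63 - 63) = 0.
Villager 2: others sum to 57; max(0, 63 - 57) = 6.
Villager 3: others sum to 53; max(0, 63 - 53) = 10.
Villager 4: others sum to 61; max(0, 63 - 61) = 2.
Villager 5: others sum to 54; max(0, 63 - 54) = 9.
Total collected = 0 + 6 + 10 + 2 + 9 = 27.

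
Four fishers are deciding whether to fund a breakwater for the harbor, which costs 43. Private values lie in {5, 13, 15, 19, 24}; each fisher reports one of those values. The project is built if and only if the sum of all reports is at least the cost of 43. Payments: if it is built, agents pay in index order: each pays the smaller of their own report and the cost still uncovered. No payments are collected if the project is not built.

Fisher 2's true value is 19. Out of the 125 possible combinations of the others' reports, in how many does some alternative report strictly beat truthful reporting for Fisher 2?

118

Others report (5, 5, 19): truth gives 0; report 15 gives 4 > 0. Violating.
Others report (5, 5, 24): truth gives 0; report 13 gives 6 > 0. Violating.
Others report (5, 13, 13): truth gives 0; report 13 gives 6 > 0. Violating.
Others report (5, 13, 15): truth gives 0; report 13 gives 6 > 0. Violating.
Others report (5, 5, 5): truth gives 0; no alternative beats it.
Others report (5, 5, 13): truth gives 0; no alternative beats it.
(Checking all 125 profiles: 118 have a profitable deviation, 7 do not.)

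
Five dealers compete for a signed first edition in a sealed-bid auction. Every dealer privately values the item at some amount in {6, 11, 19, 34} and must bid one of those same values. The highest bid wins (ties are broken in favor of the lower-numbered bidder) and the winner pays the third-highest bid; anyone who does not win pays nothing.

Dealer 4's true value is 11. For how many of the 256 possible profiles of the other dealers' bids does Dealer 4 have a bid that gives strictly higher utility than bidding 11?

8

Others bid (6, 6, 6, 19): truth gives 0; bid 19 gives 5 > 0. Violating.
Others bid (6, 6, 6, 34): truth gives 0; bid 34 gives 5 > 0. Violating.
Others bid (6, 6, 11, 6): truth gives 0; bid 19 gives 5 > 0. Violating.
Others bid (6, 6, 19, 6): truth gives 0; bid 34 gives 5 > 0. Violating.
Others bid (6, 6, 6, 6): truth gives 5; no alternative beats it.
Others bid (6, 6, 6, 11): truth gives 5; no alternative beats it.
(Checking all 256 profiles: 8 have a profitable deviation, 248 do not.)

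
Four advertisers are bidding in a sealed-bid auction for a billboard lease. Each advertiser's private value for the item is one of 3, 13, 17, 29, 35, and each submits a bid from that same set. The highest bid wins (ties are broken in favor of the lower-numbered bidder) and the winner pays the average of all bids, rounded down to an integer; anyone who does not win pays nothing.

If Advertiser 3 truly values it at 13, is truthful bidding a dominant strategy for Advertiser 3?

Consider the case where Advertiser 1 bids 3, Advertiser 2 bids 3 and Advertiser 4 bids 17.
Truthful bid 13: loses, pays 0, utility 0.
Bid 17 instead: wins, pays 10, utility 13 - 10 = 3.
Since 3 > 0, bidding 17 is strictly better here, so truthful bidding is not dominant.

No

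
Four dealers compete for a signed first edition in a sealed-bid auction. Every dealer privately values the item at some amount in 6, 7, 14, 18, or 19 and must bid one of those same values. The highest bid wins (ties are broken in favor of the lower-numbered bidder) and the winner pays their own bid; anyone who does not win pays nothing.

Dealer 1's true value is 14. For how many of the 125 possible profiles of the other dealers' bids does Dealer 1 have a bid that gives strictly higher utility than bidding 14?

Others bid (6, 6, 6): truth gives 0; bid 6 gives 8 > 0. Violating.
Others bid (6, 6, 7): truth gives 0; bid 7 gives 7 > 0. Violating.
Others bid (6, 7, 6): truth gives 0; bid 7 gives 7 > 0. Violating.
Others bid (6, 7, 7): truth gives 0; bid 7 gives 7 > 0. Violating.
Others bid (6, 6, 14): truth gives 0; no alternative beats it.
Others bid (6, 6, 18): truth gives 0; no alternative beats it.
(Checking all 125 profiles: 8 have a profitable deviation, 117 do not.)

8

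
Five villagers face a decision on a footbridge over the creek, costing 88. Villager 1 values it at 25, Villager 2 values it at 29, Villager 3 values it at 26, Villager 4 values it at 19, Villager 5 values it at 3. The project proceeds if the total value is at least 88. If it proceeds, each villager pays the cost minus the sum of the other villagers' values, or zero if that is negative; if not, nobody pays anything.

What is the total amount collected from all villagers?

Total value 102 ≥ cost 88, so it is built.
Villager 1: others sum to 77; max(0, 88 - 77) = 11.
Villager 2: others sum to 73; max(0, 88 - 73) = 15.
Villager 3: others sum to 76; max(0, 88 - 76) = 12.
Villager 4: others sum to 83; max(0, 88 - 83) = 5.
Villager 5: others sum to 99; max(0, 88 - 99) = 0.
Total collected = 11 + 15 + 12 + 5 + 0 = 43.

43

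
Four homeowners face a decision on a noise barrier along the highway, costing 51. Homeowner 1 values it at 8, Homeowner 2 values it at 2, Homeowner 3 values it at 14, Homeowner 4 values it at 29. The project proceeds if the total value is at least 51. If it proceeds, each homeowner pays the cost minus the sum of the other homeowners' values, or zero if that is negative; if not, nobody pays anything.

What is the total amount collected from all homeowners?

45

Total value 53 ≥ cost 51, so it is built.
Homeowner 1: others sum to 45; max(0, 51 - 45) = 6.
Homeowner 2: others sum to 51; max(0, 51 - 51) = 0.
Homeowner 3: others sum to 39; max(0, 51 - 39) = 12.
Homeowner 4: others sum to 24; max(0, 51 - 24) = 27.
Total collected = 6 + 0 + 12 + 27 = 45.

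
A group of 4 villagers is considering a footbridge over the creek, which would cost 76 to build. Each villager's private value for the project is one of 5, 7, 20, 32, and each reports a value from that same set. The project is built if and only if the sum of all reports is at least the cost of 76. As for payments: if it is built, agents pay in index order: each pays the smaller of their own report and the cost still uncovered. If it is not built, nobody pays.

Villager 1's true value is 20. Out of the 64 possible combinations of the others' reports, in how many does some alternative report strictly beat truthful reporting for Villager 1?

13

Others report (5, 32, 32): truth gives 0; report 7 gives 13 > 0. Violating.
Others report (7, 32, 32): truth gives 0; report 5 gives 15 > 0. Violating.
Others report (20, 20, 32): truth gives 0; report 5 gives 15 > 0. Violating.
Others report (20, 32, 20): truth gives 0; report 5 gives 15 > 0. Violating.
Others report (5, 5, 5): truth gives 0; no alternative beats it.
Others report (5, 5, 7): truth gives 0; no alternative beats it.
(Checking all 64 profiles: 13 have a profitable deviation, 51 do not.)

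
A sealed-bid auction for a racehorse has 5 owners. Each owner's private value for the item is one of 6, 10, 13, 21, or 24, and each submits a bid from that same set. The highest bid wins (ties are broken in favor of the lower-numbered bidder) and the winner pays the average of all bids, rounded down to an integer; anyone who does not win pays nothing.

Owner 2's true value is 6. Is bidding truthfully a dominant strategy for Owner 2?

Yes

Check each profile of the others' bids and compare truth against every alternative bid.
Others bid (6, 10, 10, 10): truth gives 0, best alternative gives -3.
Others bid (6, 6, 10, 10): truth gives 0, best alternative gives -2.
Others bid (6, 10, 6, 10): truth gives 0, best alternative gives -2.
Others bid (6, 10, 10, 6): truth gives 0, best alternative gives -2.
Others bid (6, 6, 6, 10): truth gives 0, best alternative gives -1.
Others bid (6, 6, 10, 6): truth gives 0, best alternative gives -1.
(Remaining 619 profiles checked similarly; truth is weakly best in each.)
In every case the truthful bid is at least as good as any alternative, so it is a dominant strategy.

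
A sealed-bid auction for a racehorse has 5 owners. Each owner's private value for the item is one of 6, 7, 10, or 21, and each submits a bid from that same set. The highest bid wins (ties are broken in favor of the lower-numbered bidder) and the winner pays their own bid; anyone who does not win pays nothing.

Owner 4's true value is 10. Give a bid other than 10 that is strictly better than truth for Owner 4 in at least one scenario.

7

Suppose Owner 1 bids 6, Owner 2 bids 6, Owner 3 bids 6 and Owner 5 bids 6.
Bid 10: wins, pays 10, utility 10 - 10 = 0.
Bid 7: wins, pays 7, utility 10 - 7 = 3.
So bidding 7 beats truth here (3 > 0).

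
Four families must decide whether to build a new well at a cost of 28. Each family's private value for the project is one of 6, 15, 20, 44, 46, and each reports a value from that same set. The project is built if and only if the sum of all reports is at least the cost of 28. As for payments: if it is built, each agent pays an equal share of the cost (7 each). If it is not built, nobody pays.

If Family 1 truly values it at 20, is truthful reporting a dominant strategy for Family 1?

Check each profile of the others' reports and compare truth against every alternative report.
Others report (6, 6, 6): truth gives 13, best alternative gives 13.
Others report (6, 6, 15): truth gives 13, best alternative gives 13.
Others report (6, 6, 20): truth gives 13, best alternative gives 13.
Others report (6, 6, 44): truth gives 13, best alternative gives 13.
Others report (6, 6, 46): truth gives 13, best alternative gives 13.
Others report (6, 15, 6): truth gives 13, best alternative gives 13.
(Remaining 119 profiles checked similarly; truth is weakly best in each.)
In every case the truthful report is at least as good as any alternative, so it is a dominant strategy.

Yes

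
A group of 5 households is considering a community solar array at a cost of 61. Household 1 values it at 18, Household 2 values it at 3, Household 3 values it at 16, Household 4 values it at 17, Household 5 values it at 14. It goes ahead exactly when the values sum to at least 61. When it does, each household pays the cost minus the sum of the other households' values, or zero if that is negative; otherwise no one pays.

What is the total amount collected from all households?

37

Total value 68 ≥ cost 61, so it is built.
Household 1: others sum to 50; max(0, 61 - 50) = 11.
Household 2: others sum to 65; max(0, 61 - 65) = 0.
Household 3: others sum to 52; max(0, 61 - 52) = 9.
Household 4: others sum to 51; max(0, 61 - 51) = 10.
Household 5: others sum to 54; max(0, 61 - 54) = 7.
Total collected = 11 + 0 + 9 + 10 + 7 = 37.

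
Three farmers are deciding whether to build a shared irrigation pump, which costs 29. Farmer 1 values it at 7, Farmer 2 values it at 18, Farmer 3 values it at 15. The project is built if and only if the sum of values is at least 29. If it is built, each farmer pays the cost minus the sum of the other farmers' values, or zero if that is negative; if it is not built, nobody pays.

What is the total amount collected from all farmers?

11

Total value 40 ≥ cost 29, so it is built.
Farmer 1: others sum to 33; max(0, 29 - 33) = 0.
Farmer 2: others sum to 22; max(0, 29 - 22) = 7.
Farmer 3: others sum to 25; max(0, 29 - 25) = 4.
Total collected = 0 + 7 + 4 = 11.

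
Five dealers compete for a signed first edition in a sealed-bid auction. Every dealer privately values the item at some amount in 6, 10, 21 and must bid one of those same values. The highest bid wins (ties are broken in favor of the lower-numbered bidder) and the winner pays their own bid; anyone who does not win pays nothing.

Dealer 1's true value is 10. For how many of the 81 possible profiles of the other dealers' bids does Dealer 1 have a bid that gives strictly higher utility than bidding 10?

1

Others bid (6, 6, 6, 6): truth gives 0; bid 6 gives 4 > 0. Violating.
Others bid (6, 6, 6, 10): truth gives 0; no alternative beats it.
Others bid (6, 6, 6, 21): truth gives 0; no alternative beats it.
(Checking all 81 profiles: 1 has a profitable deviation, 80 do not.)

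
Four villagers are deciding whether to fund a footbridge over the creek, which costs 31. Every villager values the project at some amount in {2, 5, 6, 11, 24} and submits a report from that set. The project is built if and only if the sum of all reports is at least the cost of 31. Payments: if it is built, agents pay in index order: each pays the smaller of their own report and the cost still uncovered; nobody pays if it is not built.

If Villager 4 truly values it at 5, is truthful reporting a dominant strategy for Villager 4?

Yes

Check each profile of the others' reports and compare truth against every alternative report.
Others report (2, 5, 24): truth gives 5, best alternative gives 5.
Others report (2, 6, 24): truth gives 5, best alternative gives 5.
Others report (2, 11, 24): truth gives 5, best alternative gives 5.
Others report (2, 24, 5): truth gives 5, best alternative gives 5.
Others report (2, 24, 6): truth gives 5, best alternative gives 5.
Others report (2, 24, 11): truth gives 5, best alternative gives 5.
(Remaining 119 profiles checked similarly; truth is weakly best in each.)
In every case the truthful report is at least as good as any alternative, so it is a dominant strategy.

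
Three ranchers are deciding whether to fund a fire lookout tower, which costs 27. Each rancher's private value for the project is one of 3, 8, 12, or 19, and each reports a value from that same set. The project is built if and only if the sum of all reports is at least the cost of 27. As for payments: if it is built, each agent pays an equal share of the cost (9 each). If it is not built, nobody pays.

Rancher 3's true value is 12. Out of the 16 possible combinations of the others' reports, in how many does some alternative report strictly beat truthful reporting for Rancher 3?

Others report (3, 8): truth gives 0; report 19 gives 3 > 0. Violating.
Others report (8, 3): truth gives 0; report 19 gives 3 > 0. Violating.
Others report (3, 3): truth gives 0; no alternative beats it.
Others report (3, 12): truth gives 3; no alternative beats it.
(Checking all 16 profiles: 2 have a profitable deviation, 14 do not.)

2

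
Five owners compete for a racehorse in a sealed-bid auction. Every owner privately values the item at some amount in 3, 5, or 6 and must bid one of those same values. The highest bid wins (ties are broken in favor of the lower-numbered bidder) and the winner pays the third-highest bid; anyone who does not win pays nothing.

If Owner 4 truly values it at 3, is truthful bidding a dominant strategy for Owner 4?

Check each profile of the others' bids and compare truth against every alternative bid.
Others bid (3, 3, 3, 3): truth gives 0, best alternative gives 0.
Others bid (3, 3, 3, 5): truth gives 0, best alternative gives 0.
Others bid (3, 3, 3, 6): truth gives 0, best alternative gives 0.
Others bid (3, 3, 5, 3): truth gives 0, best alternative gives 0.
Others bid (3, 3, 5, 5): truth gives 0, best alternative gives 0.
Others bid (3, 3, 5, 6): truth gives 0, best alternative gives 0.
(Remaining 75 profiles checked similarly; truth is weakly best in each.)
In every case the truthful bid is at least as good as any alternative, so it is a dominant strategy.

Yes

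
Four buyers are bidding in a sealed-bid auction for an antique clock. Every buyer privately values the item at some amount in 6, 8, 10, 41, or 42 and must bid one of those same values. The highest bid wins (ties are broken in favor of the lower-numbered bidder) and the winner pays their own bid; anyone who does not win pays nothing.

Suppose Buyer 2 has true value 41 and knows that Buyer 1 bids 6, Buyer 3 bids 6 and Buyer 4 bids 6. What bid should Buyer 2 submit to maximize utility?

8

Bid 6: loses, pays 0, utility 0.
Bid 8: wins, pays 8, utility 41 - 8 = 33.
Bid 10: wins, pays 10, utility 41 - 10 = 31.
Bid 41: wins, pays 41, utility 41 - 41 = 0.
Bid 42: wins, pays 42, utility 41 - 42 = -1.
The best choice is 8 with utility 33.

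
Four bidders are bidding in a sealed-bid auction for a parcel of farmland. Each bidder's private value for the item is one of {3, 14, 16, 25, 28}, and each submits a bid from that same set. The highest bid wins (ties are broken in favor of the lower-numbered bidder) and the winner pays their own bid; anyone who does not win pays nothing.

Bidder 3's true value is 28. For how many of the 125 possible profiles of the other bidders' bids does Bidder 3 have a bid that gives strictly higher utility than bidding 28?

36

Others bid (3, 3, 3): truth gives 0; bid 14 gives 14 > 0. Violating.
Others bid (3, 3, 14): truth gives 0; bid 14 gives 14 > 0. Violating.
Others bid (3, 3, 16): truth gives 0; bid 16 gives 12 > 0. Violating.
Others bid (3, 3, 25): truth gives 0; bid 25 gives 3 > 0. Violating.
Others bid (3, 3, 28): truth gives 0; no alternative beats it.
Others bid (3, 14, 28): truth gives 0; no alternative beats it.
(Checking all 125 profiles: 36 have a profitable deviation, 89 do not.)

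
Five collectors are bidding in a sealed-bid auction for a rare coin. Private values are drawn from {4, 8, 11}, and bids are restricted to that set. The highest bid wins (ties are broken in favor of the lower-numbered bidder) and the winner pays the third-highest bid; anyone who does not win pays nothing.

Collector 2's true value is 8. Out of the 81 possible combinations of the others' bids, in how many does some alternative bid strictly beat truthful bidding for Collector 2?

4

Others bid (4, 4, 4, 11): truth gives 0; bid 11 gives 4 > 0. Violating.
Others bid (4, 4, 11, 4): truth gives 0; bid 11 gives 4 > 0. Violating.
Others bid (4, 11, 4, 4): truth gives 0; bid 11 gives 4 > 0. Violating.
Others bid (8, 4, 4, 4): truth gives 0; bid 11 gives 4 > 0. Violating.
Others bid (4, 4, 4, 4): truth gives 4; no alternative beats it.
Others bid (4, 4, 4, 8): truth gives 4; no alternative beats it.
(Checking all 81 profiles: 4 have a profitable deviation, 77 do not.)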